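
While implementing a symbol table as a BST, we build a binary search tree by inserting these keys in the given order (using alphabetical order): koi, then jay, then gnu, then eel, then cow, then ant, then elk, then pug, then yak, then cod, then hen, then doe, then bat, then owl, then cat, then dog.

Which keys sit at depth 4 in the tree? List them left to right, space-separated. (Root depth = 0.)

cow elk

koi: root
jay: left child of koi (depth 1)
gnu: left child of jay (depth 2)
eel: left child of gnu (depth 3)
cow: left child of eel (depth 4)
ant: left child of cow (depth 5)
elk: right child of eel (depth 4)
pug: right child of koi (depth 1)
yak: right child of pug (depth 2)
cod: right child of ant (depth 6)
hen: right child of gnu (depth 3)
doe: right child of cow (depth 5)
bat: left child of cod (depth 7)
owl: left child of pug (depth 2)
cat: right child of bat (depth 8)
dog: right child of doe (depth 6)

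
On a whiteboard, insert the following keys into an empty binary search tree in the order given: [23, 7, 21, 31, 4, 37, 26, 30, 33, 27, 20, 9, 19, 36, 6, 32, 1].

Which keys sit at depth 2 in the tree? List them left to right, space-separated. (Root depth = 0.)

Resulting structure (node: left, right):
  23: L=7, R=31
  7: L=4, R=21
  21: L=20, R=–
  31: L=26, R=37
  4: L=1, R=6
  37: L=33, R=–
  26: L=–, R=30
  30: L=27, R=–
  33: L=32, R=36
  27: L=–, R=–
  20: L=9, R=–
  9: L=–, R=19
  19: L=–, R=–
  36: L=–, R=–
  6: L=–, R=–
  32: L=–, R=–
  1: L=–, R=–

4 21 26 37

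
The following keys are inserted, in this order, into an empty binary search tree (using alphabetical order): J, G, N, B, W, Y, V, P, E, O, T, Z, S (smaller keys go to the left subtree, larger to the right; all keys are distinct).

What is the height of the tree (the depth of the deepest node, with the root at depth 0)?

J: root
G: left child of J (depth 1)
N: right child of J (depth 1)
B: left child of G (depth 2)
W: right child of N (depth 2)
Y: right child of W (depth 3)
V: left child of W (depth 3)
P: left child of V (depth 4)
E: right child of B (depth 3)
O: left child of P (depth 5)
T: right child of P (depth 5)
Z: right child of Y (depth 4)
S: left child of T (depth 6)

The deepest node is S at depth 6.

6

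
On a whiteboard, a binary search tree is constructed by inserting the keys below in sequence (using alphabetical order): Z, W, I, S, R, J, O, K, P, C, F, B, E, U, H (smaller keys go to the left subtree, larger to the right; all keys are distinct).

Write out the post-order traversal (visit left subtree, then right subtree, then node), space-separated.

B E H F C K P O J R U S I W Z

Insert Z: tree is empty, so Z becomes the root.
Insert W: W < Z → go left. Place as left child of Z.
Insert I: I < Z → go left; I < W → go left. Place as left child of W.
Insert S: S < Z → go left; S < W → go left; S > I → go right. Place as right child of I.
Insert R: R < Z → go left; R < W → go left; R > I → go right; R < S → go left. Place as left child of S.
Insert J: J < Z → go left; J < W → go left; J > I → go right; J < S → go left; J < R → go left. Place as left child of R.
Insert O: O < Z → go left; O < W → go left; O > I → go right; O < S → go left; O < R → go left; O > J → go right. Place as right child of J.
Insert K: K < Z → go left; K < W → go left; K > I → go right; K < S → go left; K < R → go left; K > J → go right; K < O → go left. Place as left child of O.
Insert P: P < Z → go left; P < W → go left; P > I → go right; P < S → go left; P < R → go left; P > J → go right; P > O → go right. Place as right child of O.
Insert C: C < Z → go left; C < W → go left; C < I → go left. Place as left child of I.
Insert F: F < Z → go left; F < W → go left; F < I → go left; F > C → go right. Place as right child of C.
Insert B: B < Z → go left; B < W → go left; B < I → go left; B < C → go left. Place as left child of C.
Insert E: E < Z → go left; E < W → go left; E < I → go left; E > C → go right; E < F → go left. Place as left child of F.
Insert U: U < Z → go left; U < W → go left; U > I → go right; U > S → go right. Place as right child of S.
Insert H: H < Z → go left; H < W → go left; H < I → go left; H > C → go right; H > F → go right. Place as right child of F.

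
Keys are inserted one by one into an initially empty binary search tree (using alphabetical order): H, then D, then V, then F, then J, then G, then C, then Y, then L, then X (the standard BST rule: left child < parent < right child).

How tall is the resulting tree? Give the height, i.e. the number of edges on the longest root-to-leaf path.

3

Resulting structure (node: left, right):
  H: L=D, R=V
  D: L=C, R=F
  V: L=J, R=Y
  F: L=–, R=G
  J: L=–, R=L
  G: L=–, R=–
  C: L=–, R=–
  Y: L=X, R=–
  L: L=–, R=–
  X: L=–, R=–

The deepest node is G at depth 3.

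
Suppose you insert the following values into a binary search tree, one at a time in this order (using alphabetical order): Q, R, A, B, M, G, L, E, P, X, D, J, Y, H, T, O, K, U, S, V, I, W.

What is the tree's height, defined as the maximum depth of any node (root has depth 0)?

8

Resulting structure (node: left, right):
  Q: L=A, R=R
  R: L=–, R=X
  A: L=–, R=B
  B: L=–, R=M
  M: L=G, R=P
  G: L=E, R=L
  L: L=J, R=–
  E: L=D, R=–
  P: L=O, R=–
  X: L=T, R=Y
  D: L=–, R=–
  J: L=H, R=K
  Y: L=–, R=–
  H: L=–, R=I
  T: L=S, R=U
  O: L=–, R=–
  K: L=–, R=–
  U: L=–, R=V
  S: L=–, R=–
  V: L=–, R=W
  I: L=–, R=–
  W: L=–, R=–

The deepest node is I at depth 8.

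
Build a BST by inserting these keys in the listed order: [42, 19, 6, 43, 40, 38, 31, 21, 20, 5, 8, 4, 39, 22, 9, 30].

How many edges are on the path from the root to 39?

4

42: root
19: left child of 42 (depth 1)
6: left child of 19 (depth 2)
43: right child of 42 (depth 1)
40: right child of 19 (depth 2)
38: left child of 40 (depth 3)
31: left child of 38 (depth 4)
21: left child of 31 (depth 5)
20: left child of 21 (depth 6)
5: left child of 6 (depth 3)
8: right child of 6 (depth 3)
4: left child of 5 (depth 4)
39: right child of 38 (depth 4)
22: right child of 21 (depth 6)
9: right child of 8 (depth 4)
30: right child of 22 (depth 7)

Path to 39: 42 → 19 → 40 → 38 → 39, which is 4 edges.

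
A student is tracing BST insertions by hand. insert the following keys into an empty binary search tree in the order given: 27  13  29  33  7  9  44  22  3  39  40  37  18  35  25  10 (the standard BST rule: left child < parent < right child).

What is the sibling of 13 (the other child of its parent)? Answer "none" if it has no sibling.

Resulting structure (node: left, right):
  27: L=13, R=29
  13: L=7, R=22
  29: L=–, R=33
  33: L=–, R=44
  7: L=3, R=9
  9: L=–, R=10
  44: L=39, R=–
  22: L=18, R=25
  3: L=–, R=–
  39: L=37, R=40
  40: L=–, R=–
  37: L=35, R=–
  18: L=–, R=–
  35: L=–, R=–
  25: L=–, R=–
  10: L=–, R=–

13's parent is 27; the other child of 27 is 29.

29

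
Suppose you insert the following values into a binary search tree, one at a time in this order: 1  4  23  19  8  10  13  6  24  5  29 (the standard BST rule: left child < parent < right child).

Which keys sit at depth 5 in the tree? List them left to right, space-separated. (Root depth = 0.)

6 10

Resulting structure (node: left, right):
  1: L=–, R=4
  4: L=–, R=23
  23: L=19, R=24
  19: L=8, R=–
  8: L=6, R=10
  10: L=–, R=13
  13: L=–, R=–
  6: L=5, R=–
  24: L=–, R=29
  5: L=–, R=–
  29: L=–, R=–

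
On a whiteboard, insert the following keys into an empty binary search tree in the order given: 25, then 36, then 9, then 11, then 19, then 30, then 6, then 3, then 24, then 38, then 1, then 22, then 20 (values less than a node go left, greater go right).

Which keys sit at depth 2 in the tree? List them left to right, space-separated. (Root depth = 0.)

6 11 30 38

Resulting structure (node: left, right):
  25: L=9, R=36
  36: L=30, R=38
  9: L=6, R=11
  11: L=–, R=19
  19: L=–, R=24
  30: L=–, R=–
  6: L=3, R=–
  3: L=1, R=–
  24: L=22, R=–
  38: L=–, R=–
  1: L=–, R=–
  22: L=20, R=–
  20: L=–, R=–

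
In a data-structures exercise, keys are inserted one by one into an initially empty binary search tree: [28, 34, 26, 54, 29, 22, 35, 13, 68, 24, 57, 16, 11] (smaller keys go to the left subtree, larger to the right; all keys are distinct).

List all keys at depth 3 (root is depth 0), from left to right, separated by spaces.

Insert 28: tree is empty, so 28 becomes the root.
Insert 34: 34 > 28 → go right. Place as right child of 28.
Insert 26: 26 < 28 → go left. Place as left child of 28.
Insert 54: 54 > 28 → go right; 54 > 34 → go right. Place as right child of 34.
Insert 29: 29 > 28 → go right; 29 < 34 → go left. Place as left child of 34.
Insert 22: 22 < 28 → go left; 22 < 26 → go left. Place as left child of 26.
Insert 35: 35 > 28 → go right; 35 > 34 → go right; 35 < 54 → go left. Place as left child of 54.
Insert 13: 13 < 28 → go left; 13 < 26 → go left; 13 < 22 → go left. Place as left child of 22.
Insert 68: 68 > 28 → go right; 68 > 34 → go right; 68 > 54 → go right. Place as right child of 54.
Insert 24: 24 < 28 → go left; 24 < 26 → go left; 24 > 22 → go right. Place as right child of 22.
Insert 57: 57 > 28 → go right; 57 > 34 → go right; 57 > 54 → go right; 57 < 68 → go left. Place as left child of 68.
Insert 16: 16 < 28 → go left; 16 < 26 → go left; 16 < 22 → go left; 16 > 13 → go right. Place as right child of 13.
Insert 11: 11 < 28 → go left; 11 < 26 → go left; 11 < 22 → go left; 11 < 13 → go left. Place as left child of 13.

13 24 35 68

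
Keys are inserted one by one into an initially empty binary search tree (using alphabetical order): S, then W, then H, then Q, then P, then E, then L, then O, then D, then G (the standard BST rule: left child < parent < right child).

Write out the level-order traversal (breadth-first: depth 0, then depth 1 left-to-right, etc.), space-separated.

S H W E Q D G P L O

Insert S: tree is empty, so S becomes the root.
Insert W: W > S → go right. Place as right child of S.
Insert H: H < S → go left. Place as left child of S.
Insert Q: Q < S → go left; Q > H → go right. Place as right child of H.
Insert P: P < S → go left; P > H → go right; P < Q → go left. Place as left child of Q.
Insert E: E < S → go left; E < H → go left. Place as left child of H.
Insert L: L < S → go left; L > H → go right; L < Q → go left; L < P → go left. Place as left child of P.
Insert O: O < S → go left; O > H → go right; O < Q → go left; O < P → go left; O > L → go right. Place as right child of L.
Insert D: D < S → go left; D < H → go left; D < E → go left. Place as left child of E.
Insert G: G < S → go left; G < H → go left; G > E → go right. Place as right child of E.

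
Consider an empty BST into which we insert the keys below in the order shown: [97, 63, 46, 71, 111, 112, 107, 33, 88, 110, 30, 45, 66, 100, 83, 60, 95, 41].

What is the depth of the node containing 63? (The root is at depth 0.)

Insert 97: tree is empty, so 97 becomes the root.
Insert 63: 63 < 97 → go left. Place as left child of 97.
Insert 46: 46 < 97 → go left; 46 < 63 → go left. Place as left child of 63.
Insert 71: 71 < 97 → go left; 71 > 63 → go right. Place as right child of 63.
Insert 111: 111 > 97 → go right. Place as right child of 97.
Insert 112: 112 > 97 → go right; 112 > 111 → go right. Place as right child of 111.
Insert 107: 107 > 97 → go right; 107 < 111 → go left. Place as left child of 111.
Insert 33: 33 < 97 → go left; 33 < 63 → go left; 33 < 46 → go left. Place as left child of 46.
Insert 88: 88 < 97 → go left; 88 > 63 → go right; 88 > 71 → go right. Place as right child of 71.
Insert 110: 110 > 97 → go right; 110 < 111 → go left; 110 > 107 → go right. Place as right child of 107.
Insert 30: 30 < 97 → go left; 30 < 63 → go left; 30 < 46 → go left; 30 < 33 → go left. Place as left child of 33.
Insert 45: 45 < 97 → go left; 45 < 63 → go left; 45 < 46 → go left; 45 > 33 → go right. Place as right child of 33.
Insert 66: 66 < 97 → go left; 66 > 63 → go right; 66 < 71 → go left. Place as left child of 71.
Insert 100: 100 > 97 → go right; 100 < 111 → go left; 100 < 107 → go left. Place as left child of 107.
Insert 83: 83 < 97 → go left; 83 > 63 → go right; 83 > 71 → go right; 83 < 88 → go left. Place as left child of 88.
Insert 60: 60 < 97 → go left; 60 < 63 → go left; 60 > 46 → go right. Place as right child of 46.
Insert 95: 95 < 97 → go left; 95 > 63 → go right; 95 > 71 → go right; 95 > 88 → go right. Place as right child of 88.
Insert 41: 41 < 97 → go left; 41 < 63 → go left; 41 < 46 → go left; 41 > 33 → go right; 41 < 45 → go left. Place as left child of 45.

Path to 63: 97 → 63, which is 1 edge.

1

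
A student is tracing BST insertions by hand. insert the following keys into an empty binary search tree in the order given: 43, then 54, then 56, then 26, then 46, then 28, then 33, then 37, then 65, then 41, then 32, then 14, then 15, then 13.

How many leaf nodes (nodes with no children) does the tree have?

43: root
54: right child of 43 (depth 1)
56: right child of 54 (depth 2)
26: left child of 43 (depth 1)
46: left child of 54 (depth 2)
28: right child of 26 (depth 2)
33: right child of 28 (depth 3)
37: right child of 33 (depth 4)
65: right child of 56 (depth 3)
41: right child of 37 (depth 5)
32: left child of 33 (depth 4)
14: left child of 26 (depth 2)
15: right child of 14 (depth 3)
13: left child of 14 (depth 3)

Leaves: 13, 15, 32, 41, 46, 65 — 6 in total.

6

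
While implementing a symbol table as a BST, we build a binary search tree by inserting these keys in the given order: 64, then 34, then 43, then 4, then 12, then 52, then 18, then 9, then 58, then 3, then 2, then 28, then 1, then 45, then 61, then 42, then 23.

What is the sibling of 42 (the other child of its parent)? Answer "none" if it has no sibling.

Insert 64: tree is empty, so 64 becomes the root.
Insert 34: 34 < 64 → go left. Place as left child of 64.
Insert 43: 43 < 64 → go left; 43 > 34 → go right. Place as right child of 34.
Insert 4: 4 < 64 → go left; 4 < 34 → go left. Place as left child of 34.
Insert 12: 12 < 64 → go left; 12 < 34 → go left; 12 > 4 → go right. Place as right child of 4.
Insert 52: 52 < 64 → go left; 52 > 34 → go right; 52 > 43 → go right. Place as right child of 43.
Insert 18: 18 < 64 → go left; 18 < 34 → go left; 18 > 4 → go right; 18 > 12 → go right. Place as right child of 12.
Insert 9: 9 < 64 → go left; 9 < 34 → go left; 9 > 4 → go right; 9 < 12 → go left. Place as left child of 12.
Insert 58: 58 < 64 → go left; 58 > 34 → go right; 58 > 43 → go right; 58 > 52 → go right. Place as right child of 52.
Insert 3: 3 < 64 → go left; 3 < 34 → go left; 3 < 4 → go left. Place as left child of 4.
Insert 2: 2 < 64 → go left; 2 < 34 → go left; 2 < 4 → go left; 2 < 3 → go left. Place as left child of 3.
Insert 28: 28 < 64 → go left; 28 < 34 → go left; 28 > 4 → go right; 28 > 12 → go right; 28 > 18 → go right. Place as right child of 18.
Insert 1: 1 < 64 → go left; 1 < 34 → go left; 1 < 4 → go left; 1 < 3 → go left; 1 < 2 → go left. Place as left child of 2.
Insert 45: 45 < 64 → go left; 45 > 34 → go right; 45 > 43 → go right; 45 < 52 → go left. Place as left child of 52.
Insert 61: 61 < 64 → go left; 61 > 34 → go right; 61 > 43 → go right; 61 > 52 → go right; 61 > 58 → go right. Place as right child of 58.
Insert 42: 42 < 64 → go left; 42 > 34 → go right; 42 < 43 → go left. Place as left child of 43.
Insert 23: 23 < 64 → go left; 23 < 34 → go left; 23 > 4 → go right; 23 > 12 → go right; 23 > 18 → go right; 23 < 28 → go left. Place as left child of 28.

42's parent is 43; the other child of 43 is 52.

52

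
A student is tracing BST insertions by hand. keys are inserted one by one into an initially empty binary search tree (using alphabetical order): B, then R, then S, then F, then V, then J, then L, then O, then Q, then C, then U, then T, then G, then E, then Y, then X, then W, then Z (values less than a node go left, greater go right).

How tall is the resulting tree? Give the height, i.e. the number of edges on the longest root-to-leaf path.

6

B: root
R: right child of B (depth 1)
S: right child of R (depth 2)
F: left child of R (depth 2)
V: right child of S (depth 3)
J: right child of F (depth 3)
L: right child of J (depth 4)
O: right child of L (depth 5)
Q: right child of O (depth 6)
C: left child of F (depth 3)
U: left child of V (depth 4)
T: left child of U (depth 5)
G: left child of J (depth 4)
E: right child of C (depth 4)
Y: right child of V (depth 4)
X: left child of Y (depth 5)
W: left child of X (depth 6)
Z: right child of Y (depth 5)

The deepest node is Q at depth 6.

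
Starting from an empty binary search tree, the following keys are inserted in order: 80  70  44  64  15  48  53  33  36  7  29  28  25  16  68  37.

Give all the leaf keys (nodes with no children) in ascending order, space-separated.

7 16 37 53 68

Insert 80: tree is empty, so 80 becomes the root.
Insert 70: 70 < 80 → go left. Place as left child of 80.
Insert 44: 44 < 80 → go left; 44 < 70 → go left. Place as left child of 70.
Insert 64: 64 < 80 → go left; 64 < 70 → go left; 64 > 44 → go right. Place as right child of 44.
Insert 15: 15 < 80 → go left; 15 < 70 → go left; 15 < 44 → go left. Place as left child of 44.
Insert 48: 48 < 80 → go left; 48 < 70 → go left; 48 > 44 → go right; 48 < 64 → go left. Place as left child of 64.
Insert 53: 53 < 80 → go left; 53 < 70 → go left; 53 > 44 → go right; 53 < 64 → go left; 53 > 48 → go right. Place as right child of 48.
Insert 33: 33 < 80 → go left; 33 < 70 → go left; 33 < 44 → go left; 33 > 15 → go right. Place as right child of 15.
Insert 36: 36 < 80 → go left; 36 < 70 → go left; 36 < 44 → go left; 36 > 15 → go right; 36 > 33 → go right. Place as right child of 33.
Insert 7: 7 < 80 → go left; 7 < 70 → go left; 7 < 44 → go left; 7 < 15 → go left. Place as left child of 15.
Insert 29: 29 < 80 → go left; 29 < 70 → go left; 29 < 44 → go left; 29 > 15 → go right; 29 < 33 → go left. Place as left child of 33.
Insert 28: 28 < 80 → go left; 28 < 70 → go left; 28 < 44 → go left; 28 > 15 → go right; 28 < 33 → go left; 28 < 29 → go left. Place as left child of 29.
Insert 25: 25 < 80 → go left; 25 < 70 → go left; 25 < 44 → go left; 25 > 15 → go right; 25 < 33 → go left; 25 < 29 → go left; 25 < 28 → go left. Place as left child of 28.
Insert 16: 16 < 80 → go left; 16 < 70 → go left; 16 < 44 → go left; 16 > 15 → go right; 16 < 33 → go left; 16 < 29 → go left; 16 < 28 → go left; 16 < 25 → go left. Place as left child of 25.
Insert 68: 68 < 80 → go left; 68 < 70 → go left; 68 > 44 → go right; 68 > 64 → go right. Place as right child of 64.
Insert 37: 37 < 80 → go left; 37 < 70 → go left; 37 < 44 → go left; 37 > 15 → go right; 37 > 33 → go right; 37 > 36 → go right. Place as right child of 36.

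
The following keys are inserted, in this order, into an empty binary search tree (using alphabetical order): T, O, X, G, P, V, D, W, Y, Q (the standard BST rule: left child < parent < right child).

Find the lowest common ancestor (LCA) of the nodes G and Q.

O

Insert T: tree is empty, so T becomes the root.
Insert O: O < T → go left. Place as left child of T.
Insert X: X > T → go right. Place as right child of T.
Insert G: G < T → go left; G < O → go left. Place as left child of O.
Insert P: P < T → go left; P > O → go right. Place as right child of O.
Insert V: V > T → go right; V < X → go left. Place as left child of X.
Insert D: D < T → go left; D < O → go left; D < G → go left. Place as left child of G.
Insert W: W > T → go right; W < X → go left; W > V → go right. Place as right child of V.
Insert Y: Y > T → go right; Y > X → go right. Place as right child of X.
Insert Q: Q < T → go left; Q > O → go right; Q > P → go right. Place as right child of P.

Path to G: T → O → G
Path to Q: T → O → P → Q
The paths share a prefix ending at O, then split left and right.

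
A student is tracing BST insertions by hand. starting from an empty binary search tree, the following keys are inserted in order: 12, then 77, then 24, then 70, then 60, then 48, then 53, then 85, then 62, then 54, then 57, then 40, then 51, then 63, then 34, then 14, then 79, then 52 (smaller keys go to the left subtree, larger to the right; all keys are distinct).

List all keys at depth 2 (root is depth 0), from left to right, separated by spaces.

Insert 12: tree is empty, so 12 becomes the root.
Insert 77: 77 > 12 → go right. Place as right child of 12.
Insert 24: 24 > 12 → go right; 24 < 77 → go left. Place as left child of 77.
Insert 70: 70 > 12 → go right; 70 < 77 → go left; 70 > 24 → go right. Place as right child of 24.
Insert 60: 60 > 12 → go right; 60 < 77 → go left; 60 > 24 → go right; 60 < 70 → go left. Place as left child of 70.
Insert 48: 48 > 12 → go right; 48 < 77 → go left; 48 > 24 → go right; 48 < 70 → go left; 48 < 60 → go left. Place as left child of 60.
Insert 53: 53 > 12 → go right; 53 < 77 → go left; 53 > 24 → go right; 53 < 70 → go left; 53 < 60 → go left; 53 > 48 → go right. Place as right child of 48.
Insert 85: 85 > 12 → go right; 85 > 77 → go right. Place as right child of 77.
Insert 62: 62 > 12 → go right; 62 < 77 → go left; 62 > 24 → go right; 62 < 70 → go left; 62 > 60 → go right. Place as right child of 60.
Insert 54: 54 > 12 → go right; 54 < 77 → go left; 54 > 24 → go right; 54 < 70 → go left; 54 < 60 → go left; 54 > 48 → go right; 54 > 53 → go right. Place as right child of 53.
Insert 57: 57 > 12 → go right; 57 < 77 → go left; 57 > 24 → go right; 57 < 70 → go left; 57 < 60 → go left; 57 > 48 → go right; 57 > 53 → go right; 57 > 54 → go right. Place as right child of 54.
Insert 40: 40 > 12 → go right; 40 < 77 → go left; 40 > 24 → go right; 40 < 70 → go left; 40 < 60 → go left; 40 < 48 → go left. Place as left child of 48.
Insert 51: 51 > 12 → go right; 51 < 77 → go left; 51 > 24 → go right; 51 < 70 → go left; 51 < 60 → go left; 51 > 48 → go right; 51 < 53 → go left. Place as left child of 53.
Insert 63: 63 > 12 → go right; 63 < 77 → go left; 63 > 24 → go right; 63 < 70 → go left; 63 > 60 → go right; 63 > 62 → go right. Place as right child of 62.
Insert 34: 34 > 12 → go right; 34 < 77 → go left; 34 > 24 → go right; 34 < 70 → go left; 34 < 60 → go left; 34 < 48 → go left; 34 < 40 → go left. Place as left child of 40.
Insert 14: 14 > 12 → go right; 14 < 77 → go left; 14 < 24 → go left. Place as left child of 24.
Insert 79: 79 > 12 → go right; 79 > 77 → go right; 79 < 85 → go left. Place as left child of 85.
Insert 52: 52 > 12 → go right; 52 < 77 → go left; 52 > 24 → go right; 52 < 70 → go left; 52 < 60 → go left; 52 > 48 → go right; 52 < 53 → go left; 52 > 51 → go right. Place as right child of 51.

24 85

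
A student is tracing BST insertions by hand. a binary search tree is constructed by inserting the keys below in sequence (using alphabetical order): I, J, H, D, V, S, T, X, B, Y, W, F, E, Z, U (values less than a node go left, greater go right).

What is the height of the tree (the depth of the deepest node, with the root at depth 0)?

5

I: root
J: right child of I (depth 1)
H: left child of I (depth 1)
D: left child of H (depth 2)
V: right child of J (depth 2)
S: left child of V (depth 3)
T: right child of S (depth 4)
X: right child of V (depth 3)
B: left child of D (depth 3)
Y: right child of X (depth 4)
W: left child of X (depth 4)
F: right child of D (depth 3)
E: left child of F (depth 4)
Z: right child of Y (depth 5)
U: right child of T (depth 5)

The deepest node is Z at depth 5.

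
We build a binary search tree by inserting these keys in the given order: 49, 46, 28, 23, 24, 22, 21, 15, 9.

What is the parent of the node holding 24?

23

Resulting structure (node: left, right):
  49: L=46, R=–
  46: L=28, R=–
  28: L=23, R=–
  23: L=22, R=24
  24: L=–, R=–
  22: L=21, R=–
  21: L=15, R=–
  15: L=9, R=–
  9: L=–, R=–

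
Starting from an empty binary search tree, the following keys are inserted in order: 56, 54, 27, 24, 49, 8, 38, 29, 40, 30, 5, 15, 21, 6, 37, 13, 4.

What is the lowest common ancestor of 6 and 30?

27

Insert 56: tree is empty, so 56 becomes the root.
Insert 54: 54 < 56 → go left. Place as left child of 56.
Insert 27: 27 < 56 → go left; 27 < 54 → go left. Place as left child of 54.
Insert 24: 24 < 56 → go left; 24 < 54 → go left; 24 < 27 → go left. Place as left child of 27.
Insert 49: 49 < 56 → go left; 49 < 54 → go left; 49 > 27 → go right. Place as right child of 27.
Insert 8: 8 < 56 → go left; 8 < 54 → go left; 8 < 27 → go left; 8 < 24 → go left. Place as left child of 24.
Insert 38: 38 < 56 → go left; 38 < 54 → go left; 38 > 27 → go right; 38 < 49 → go left. Place as left child of 49.
Insert 29: 29 < 56 → go left; 29 < 54 → go left; 29 > 27 → go right; 29 < 49 → go left; 29 < 38 → go left. Place as left child of 38.
Insert 40: 40 < 56 → go left; 40 < 54 → go left; 40 > 27 → go right; 40 < 49 → go left; 40 > 38 → go right. Place as right child of 38.
Insert 30: 30 < 56 → go left; 30 < 54 → go left; 30 > 27 → go right; 30 < 49 → go left; 30 < 38 → go left; 30 > 29 → go right. Place as right child of 29.
Insert 5: 5 < 56 → go left; 5 < 54 → go left; 5 < 27 → go left; 5 < 24 → go left; 5 < 8 → go left. Place as left child of 8.
Insert 15: 15 < 56 → go left; 15 < 54 → go left; 15 < 27 → go left; 15 < 24 → go left; 15 > 8 → go right. Place as right child of 8.
Insert 21: 21 < 56 → go left; 21 < 54 → go left; 21 < 27 → go left; 21 < 24 → go left; 21 > 8 → go right; 21 > 15 → go right. Place as right child of 15.
Insert 6: 6 < 56 → go left; 6 < 54 → go left; 6 < 27 → go left; 6 < 24 → go left; 6 < 8 → go left; 6 > 5 → go right. Place as right child of 5.
Insert 37: 37 < 56 → go left; 37 < 54 → go left; 37 > 27 → go right; 37 < 49 → go left; 37 < 38 → go left; 37 > 29 → go right; 37 > 30 → go right. Place as right child of 30.
Insert 13: 13 < 56 → go left; 13 < 54 → go left; 13 < 27 → go left; 13 < 24 → go left; 13 > 8 → go right; 13 < 15 → go left. Place as left child of 15.
Insert 4: 4 < 56 → go left; 4 < 54 → go left; 4 < 27 → go left; 4 < 24 → go left; 4 < 8 → go left; 4 < 5 → go left. Place as left child of 5.

Path to 6: 56 → 54 → 27 → 24 → 8 → 5 → 6
Path to 30: 56 → 54 → 27 → 49 → 38 → 29 → 30
The paths share a prefix ending at 27, then split left and right.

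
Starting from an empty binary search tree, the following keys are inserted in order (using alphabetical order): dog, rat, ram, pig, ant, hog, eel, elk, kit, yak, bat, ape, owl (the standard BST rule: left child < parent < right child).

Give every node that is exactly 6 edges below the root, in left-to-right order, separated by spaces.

elk owl

Insert dog: tree is empty, so dog becomes the root.
Insert rat: rat > dog → go right. Place as right child of dog.
Insert ram: ram > dog → go right; ram < rat → go left. Place as left child of rat.
Insert pig: pig > dog → go right; pig < rat → go left; pig < ram → go left. Place as left child of ram.
Insert ant: ant < dog → go left. Place as left child of dog.
Insert hog: hog > dog → go right; hog < rat → go left; hog < ram → go left; hog < pig → go left. Place as left child of pig.
Insert eel: eel > dog → go right; eel < rat → go left; eel < ram → go left; eel < pig → go left; eel < hog → go left. Place as left child of hog.
Insert elk: elk > dog → go right; elk < rat → go left; elk < ram → go left; elk < pig → go left; elk < hog → go left; elk > eel → go right. Place as right child of eel.
Insert kit: kit > dog → go right; kit < rat → go left; kit < ram → go left; kit < pig → go left; kit > hog → go right. Place as right child of hog.
Insert yak: yak > dog → go right; yak > rat → go right. Place as right child of rat.
Insert bat: bat < dog → go left; bat > ant → go right. Place as right child of ant.
Insert ape: ape < dog → go left; ape > ant → go right; ape < bat → go left. Place as left child of bat.
Insert owl: owl > dog → go right; owl < rat → go left; owl < ram → go left; owl < pig → go left; owl > hog → go right; owl > kit → go right. Place as right child of kit.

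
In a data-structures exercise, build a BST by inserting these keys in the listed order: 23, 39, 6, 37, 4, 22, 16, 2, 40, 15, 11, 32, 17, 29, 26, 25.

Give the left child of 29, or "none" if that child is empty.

23: root
39: right child of 23 (depth 1)
6: left child of 23 (depth 1)
37: left child of 39 (depth 2)
4: left child of 6 (depth 2)
22: right child of 6 (depth 2)
16: left child of 22 (depth 3)
2: left child of 4 (depth 3)
40: right child of 39 (depth 2)
15: left child of 16 (depth 4)
11: left child of 15 (depth 5)
32: left child of 37 (depth 3)
17: right child of 16 (depth 4)
29: left child of 32 (depth 4)
26: left child of 29 (depth 5)
25: left child of 26 (depth 6)

26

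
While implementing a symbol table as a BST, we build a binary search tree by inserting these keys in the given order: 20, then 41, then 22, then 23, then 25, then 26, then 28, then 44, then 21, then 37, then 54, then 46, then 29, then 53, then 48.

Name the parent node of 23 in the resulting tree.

22

20: root
41: right child of 20 (depth 1)
22: left child of 41 (depth 2)
23: right child of 22 (depth 3)
25: right child of 23 (depth 4)
26: right child of 25 (depth 5)
28: right child of 26 (depth 6)
44: right child of 41 (depth 2)
21: left child of 22 (depth 3)
37: right child of 28 (depth 7)
54: right child of 44 (depth 3)
46: left child of 54 (depth 4)
29: left child of 37 (depth 8)
53: right child of 46 (depth 5)
48: left child of 53 (depth 6)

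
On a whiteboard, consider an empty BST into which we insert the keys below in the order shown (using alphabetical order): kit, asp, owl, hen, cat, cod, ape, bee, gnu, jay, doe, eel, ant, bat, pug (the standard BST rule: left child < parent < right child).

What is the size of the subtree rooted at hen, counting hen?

9

Insert kit: tree is empty, so kit becomes the root.
Insert asp: asp < kit → go left. Place as left child of kit.
Insert owl: owl > kit → go right. Place as right child of kit.
Insert hen: hen < kit → go left; hen > asp → go right. Place as right child of asp.
Insert cat: cat < kit → go left; cat > asp → go right; cat < hen → go left. Place as left child of hen.
Insert cod: cod < kit → go left; cod > asp → go right; cod < hen → go left; cod > cat → go right. Place as right child of cat.
Insert ape: ape < kit → go left; ape < asp → go left. Place as left child of asp.
Insert bee: bee < kit → go left; bee > asp → go right; bee < hen → go left; bee < cat → go left. Place as left child of cat.
Insert gnu: gnu < kit → go left; gnu > asp → go right; gnu < hen → go left; gnu > cat → go right; gnu > cod → go right. Place as right child of cod.
Insert jay: jay < kit → go left; jay > asp → go right; jay > hen → go right. Place as right child of hen.
Insert doe: doe < kit → go left; doe > asp → go right; doe < hen → go left; doe > cat → go right; doe > cod → go right; doe < gnu → go left. Place as left child of gnu.
Insert eel: eel < kit → go left; eel > asp → go right; eel < hen → go left; eel > cat → go right; eel > cod → go right; eel < gnu → go left; eel > doe → go right. Place as right child of doe.
Insert ant: ant < kit → go left; ant < asp → go left; ant < ape → go left. Place as left child of ape.
Insert bat: bat < kit → go left; bat > asp → go right; bat < hen → go left; bat < cat → go left; bat < bee → go left. Place as left child of bee.
Insert pug: pug > kit → go right; pug > owl → go right. Place as right child of owl.

Subtree rooted at hen contains: hen, cat, bee, bat, cod, gnu, doe, eel, jay — 9 nodes.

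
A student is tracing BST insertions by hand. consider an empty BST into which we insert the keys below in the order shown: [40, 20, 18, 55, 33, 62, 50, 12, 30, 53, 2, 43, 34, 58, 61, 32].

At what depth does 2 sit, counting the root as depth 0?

4

40: root
20: left child of 40 (depth 1)
18: left child of 20 (depth 2)
55: right child of 40 (depth 1)
33: right child of 20 (depth 2)
62: right child of 55 (depth 2)
50: left child of 55 (depth 2)
12: left child of 18 (depth 3)
30: left child of 33 (depth 3)
53: right child of 50 (depth 3)
2: left child of 12 (depth 4)
43: left child of 50 (depth 3)
34: right child of 33 (depth 3)
58: left child of 62 (depth 3)
61: right child of 58 (depth 4)
32: right child of 30 (depth 4)

Path to 2: 40 → 20 → 18 → 12 → 2, which is 4 edges.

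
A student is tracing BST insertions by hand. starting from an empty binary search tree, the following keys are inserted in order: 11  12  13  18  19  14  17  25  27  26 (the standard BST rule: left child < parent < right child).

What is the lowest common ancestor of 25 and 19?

19

Insert 11: tree is empty, so 11 becomes the root.
Insert 12: 12 > 11 → go right. Place as right child of 11.
Insert 13: 13 > 11 → go right; 13 > 12 → go right. Place as right child of 12.
Insert 18: 18 > 11 → go right; 18 > 12 → go right; 18 > 13 → go right. Place as right child of 13.
Insert 19: 19 > 11 → go right; 19 > 12 → go right; 19 > 13 → go right; 19 > 18 → go right. Place as right child of 18.
Insert 14: 14 > 11 → go right; 14 > 12 → go right; 14 > 13 → go right; 14 < 18 → go left. Place as left child of 18.
Insert 17: 17 > 11 → go right; 17 > 12 → go right; 17 > 13 → go right; 17 < 18 → go left; 17 > 14 → go right. Place as right child of 14.
Insert 25: 25 > 11 → go right; 25 > 12 → go right; 25 > 13 → go right; 25 > 18 → go right; 25 > 19 → go right. Place as right child of 19.
Insert 27: 27 > 11 → go right; 27 > 12 → go right; 27 > 13 → go right; 27 > 18 → go right; 27 > 19 → go right; 27 > 25 → go right. Place as right child of 25.
Insert 26: 26 > 11 → go right; 26 > 12 → go right; 26 > 13 → go right; 26 > 18 → go right; 26 > 19 → go right; 26 > 25 → go right; 26 < 27 → go left. Place as left child of 27.

Path to 25: 11 → 12 → 13 → 18 → 19 → 25
Path to 19: 11 → 12 → 13 → 18 → 19
19 lies on both paths and is an ancestor of the other node.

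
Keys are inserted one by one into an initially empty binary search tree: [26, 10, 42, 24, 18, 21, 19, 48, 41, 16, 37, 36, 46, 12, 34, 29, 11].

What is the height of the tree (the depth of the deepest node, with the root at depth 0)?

6

Insert 26: tree is empty, so 26 becomes the root.
Insert 10: 10 < 26 → go left. Place as left child of 26.
Insert 42: 42 > 26 → go right. Place as right child of 26.
Insert 24: 24 < 26 → go left; 24 > 10 → go right. Place as right child of 10.
Insert 18: 18 < 26 → go left; 18 > 10 → go right; 18 < 24 → go left. Place as left child of 24.
Insert 21: 21 < 26 → go left; 21 > 10 → go right; 21 < 24 → go left; 21 > 18 → go right. Place as right child of 18.
Insert 19: 19 < 26 → go left; 19 > 10 → go right; 19 < 24 → go left; 19 > 18 → go right; 19 < 21 → go left. Place as left child of 21.
Insert 48: 48 > 26 → go right; 48 > 42 → go right. Place as right child of 42.
Insert 41: 41 > 26 → go right; 41 < 42 → go left. Place as left child of 42.
Insert 16: 16 < 26 → go left; 16 > 10 → go right; 16 < 24 → go left; 16 < 18 → go left. Place as left child of 18.
Insert 37: 37 > 26 → go right; 37 < 42 → go left; 37 < 41 → go left. Place as left child of 41.
Insert 36: 36 > 26 → go right; 36 < 42 → go left; 36 < 41 → go left; 36 < 37 → go left. Place as left child of 37.
Insert 46: 46 > 26 → go right; 46 > 42 → go right; 46 < 48 → go left. Place as left child of 48.
Insert 12: 12 < 26 → go left; 12 > 10 → go right; 12 < 24 → go left; 12 < 18 → go left; 12 < 16 → go left. Place as left child of 16.
Insert 34: 34 > 26 → go right; 34 < 42 → go left; 34 < 41 → go left; 34 < 37 → go left; 34 < 36 → go left. Place as left child of 36.
Insert 29: 29 > 26 → go right; 29 < 42 → go left; 29 < 41 → go left; 29 < 37 → go left; 29 < 36 → go left; 29 < 34 → go left. Place as left child of 34.
Insert 11: 11 < 26 → go left; 11 > 10 → go right; 11 < 24 → go left; 11 < 18 → go left; 11 < 16 → go left; 11 < 12 → go left. Place as left child of 12.

The deepest node is 29 at depth 6.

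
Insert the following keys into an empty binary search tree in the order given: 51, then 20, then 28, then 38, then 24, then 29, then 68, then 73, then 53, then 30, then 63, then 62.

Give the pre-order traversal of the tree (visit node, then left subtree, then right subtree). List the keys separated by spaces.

51 20 28 24 38 29 30 68 53 63 62 73

Resulting structure (node: left, right):
  51: L=20, R=68
  20: L=–, R=28
  28: L=24, R=38
  38: L=29, R=–
  24: L=–, R=–
  29: L=–, R=30
  68: L=53, R=73
  73: L=–, R=–
  53: L=–, R=63
  30: L=–, R=–
  63: L=62, R=–
  62: L=–, R=–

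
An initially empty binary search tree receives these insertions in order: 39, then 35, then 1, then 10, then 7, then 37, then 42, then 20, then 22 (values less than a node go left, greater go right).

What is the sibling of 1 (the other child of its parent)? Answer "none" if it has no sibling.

Resulting structure (node: left, right):
  39: L=35, R=42
  35: L=1, R=37
  1: L=–, R=10
  10: L=7, R=20
  7: L=–, R=–
  37: L=–, R=–
  42: L=–, R=–
  20: L=–, R=22
  22: L=–, R=–

1's parent is 35; the other child of 35 is 37.

37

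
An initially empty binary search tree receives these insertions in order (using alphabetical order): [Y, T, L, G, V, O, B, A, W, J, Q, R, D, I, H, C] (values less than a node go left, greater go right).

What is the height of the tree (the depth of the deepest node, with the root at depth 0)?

6

Y: root
T: left child of Y (depth 1)
L: left child of T (depth 2)
G: left child of L (depth 3)
V: right child of T (depth 2)
O: right child of L (depth 3)
B: left child of G (depth 4)
A: left child of B (depth 5)
W: right child of V (depth 3)
J: right child of G (depth 4)
Q: right child of O (depth 4)
R: right child of Q (depth 5)
D: right child of B (depth 5)
I: left child of J (depth 5)
H: left child of I (depth 6)
C: left child of D (depth 6)

The deepest node is H at depth 6.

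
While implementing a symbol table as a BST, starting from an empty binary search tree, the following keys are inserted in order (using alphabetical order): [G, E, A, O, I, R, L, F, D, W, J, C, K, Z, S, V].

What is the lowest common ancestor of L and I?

G: root
E: left child of G (depth 1)
A: left child of E (depth 2)
O: right child of G (depth 1)
I: left child of O (depth 2)
R: right child of O (depth 2)
L: right child of I (depth 3)
F: right child of E (depth 2)
D: right child of A (depth 3)
W: right child of R (depth 3)
J: left child of L (depth 4)
C: left child of D (depth 4)
K: right child of J (depth 5)
Z: right child of W (depth 4)
S: left child of W (depth 4)
V: right child of S (depth 5)

Path to L: G → O → I → L
Path to I: G → O → I
I lies on both paths and is an ancestor of the other node.

I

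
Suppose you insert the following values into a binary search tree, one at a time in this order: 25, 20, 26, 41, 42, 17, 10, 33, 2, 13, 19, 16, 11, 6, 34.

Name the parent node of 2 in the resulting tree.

10

25: root
20: left child of 25 (depth 1)
26: right child of 25 (depth 1)
41: right child of 26 (depth 2)
42: right child of 41 (depth 3)
17: left child of 20 (depth 2)
10: left child of 17 (depth 3)
33: left child of 41 (depth 3)
2: left child of 10 (depth 4)
13: right child of 10 (depth 4)
19: right child of 17 (depth 3)
16: right child of 13 (depth 5)
11: left child of 13 (depth 5)
6: right child of 2 (depth 5)
34: right child of 33 (depth 4)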